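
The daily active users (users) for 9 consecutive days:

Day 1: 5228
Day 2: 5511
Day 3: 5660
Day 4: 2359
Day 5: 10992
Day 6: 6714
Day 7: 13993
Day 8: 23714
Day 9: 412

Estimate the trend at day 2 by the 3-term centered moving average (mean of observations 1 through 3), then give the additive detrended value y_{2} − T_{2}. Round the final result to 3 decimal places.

44.667

Trend T_2 = (5228 + 5511 + 5660) / 3 = 16399/3 = 5466.33333
Detrended value: 5511 − 5466.33333 = 44.667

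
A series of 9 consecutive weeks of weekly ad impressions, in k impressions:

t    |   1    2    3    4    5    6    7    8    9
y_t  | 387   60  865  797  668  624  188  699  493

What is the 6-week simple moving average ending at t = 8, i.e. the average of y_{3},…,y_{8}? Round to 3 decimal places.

Sum of periods 3–8: 865 + 797 + 668 + 624 + 188 + 699 = 3841
Divide by 6: 3841 / 6 = 640.167

640.167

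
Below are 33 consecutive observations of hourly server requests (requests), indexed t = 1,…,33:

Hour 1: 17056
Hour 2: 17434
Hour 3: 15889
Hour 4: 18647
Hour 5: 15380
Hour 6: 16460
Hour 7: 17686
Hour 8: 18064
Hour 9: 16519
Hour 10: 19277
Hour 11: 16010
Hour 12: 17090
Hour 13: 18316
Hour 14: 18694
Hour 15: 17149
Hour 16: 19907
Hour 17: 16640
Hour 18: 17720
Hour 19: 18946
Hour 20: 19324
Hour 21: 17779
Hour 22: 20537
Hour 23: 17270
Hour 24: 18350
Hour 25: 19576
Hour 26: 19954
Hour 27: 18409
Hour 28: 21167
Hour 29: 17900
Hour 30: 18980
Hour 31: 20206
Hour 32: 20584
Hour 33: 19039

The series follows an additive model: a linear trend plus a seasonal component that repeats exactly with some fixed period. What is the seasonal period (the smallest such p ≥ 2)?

6

First differences y_{t+1} − y_t: 378, -1545, 2758, -3267, 1080, 1226, 378, -1545, 2758, -3267, 1080, 1226, 378, -1545, …
The difference pattern repeats every 6 terms and not for any smaller step, so p = 6.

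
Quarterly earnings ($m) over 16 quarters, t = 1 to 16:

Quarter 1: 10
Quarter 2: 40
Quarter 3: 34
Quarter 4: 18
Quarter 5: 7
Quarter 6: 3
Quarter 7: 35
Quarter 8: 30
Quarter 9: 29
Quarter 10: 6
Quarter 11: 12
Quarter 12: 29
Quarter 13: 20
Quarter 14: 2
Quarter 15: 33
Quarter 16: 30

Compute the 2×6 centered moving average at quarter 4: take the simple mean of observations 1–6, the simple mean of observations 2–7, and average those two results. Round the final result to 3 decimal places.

Sum over 1–6: 10 + 40 + 34 + 18 + 7 + 3 = 112
Sum over 2–7: 40 + 34 + 18 + 7 + 3 + 35 = 137
CMA at t=4 = (112 + 137) / (2·6) = 249 / 12 = 20.750

20.750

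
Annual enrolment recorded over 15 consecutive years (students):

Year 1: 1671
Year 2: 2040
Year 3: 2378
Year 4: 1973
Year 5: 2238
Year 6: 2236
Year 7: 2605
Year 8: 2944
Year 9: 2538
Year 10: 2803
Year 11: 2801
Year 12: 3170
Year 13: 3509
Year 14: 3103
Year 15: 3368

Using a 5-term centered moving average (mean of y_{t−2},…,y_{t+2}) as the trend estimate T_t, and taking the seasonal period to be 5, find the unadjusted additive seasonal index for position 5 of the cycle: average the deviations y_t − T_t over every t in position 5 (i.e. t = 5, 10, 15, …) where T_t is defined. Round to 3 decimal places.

-48.100

Season position 5 occurs at t = 5, 10 (where T_t is defined).
t=5: T_5 = 2286.00000; y_5 − T_5 = 2238 − 2286.00000 = -48.00000
t=10: T_10 = 2851.20000; y_10 − T_10 = 2803 − 2851.20000 = -48.20000
Mean deviation: (-48.00000 + -48.20000) / 2 = -48.100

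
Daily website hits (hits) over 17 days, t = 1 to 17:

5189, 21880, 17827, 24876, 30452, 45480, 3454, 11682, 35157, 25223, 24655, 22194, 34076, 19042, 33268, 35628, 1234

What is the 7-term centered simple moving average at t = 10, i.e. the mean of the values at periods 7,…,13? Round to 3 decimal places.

22348.714

Sum of periods 7–13: 3454 + 11682 + 35157 + 25223 + 24655 + 22194 + 34076 = 156441
Divide by 7: 156441 / 7 = 22348.714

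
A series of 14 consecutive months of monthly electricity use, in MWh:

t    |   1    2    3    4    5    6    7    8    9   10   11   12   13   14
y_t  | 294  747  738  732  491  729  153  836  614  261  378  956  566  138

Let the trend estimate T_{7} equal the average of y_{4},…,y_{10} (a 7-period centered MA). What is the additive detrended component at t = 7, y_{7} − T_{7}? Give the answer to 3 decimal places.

-392.143

Trend T_7 = (732 + 491 + 729 + 153 + 836 + 614 + 261) / 7 = 3816/7 = 545.14286
Detrended value: 153 − 545.14286 = -392.143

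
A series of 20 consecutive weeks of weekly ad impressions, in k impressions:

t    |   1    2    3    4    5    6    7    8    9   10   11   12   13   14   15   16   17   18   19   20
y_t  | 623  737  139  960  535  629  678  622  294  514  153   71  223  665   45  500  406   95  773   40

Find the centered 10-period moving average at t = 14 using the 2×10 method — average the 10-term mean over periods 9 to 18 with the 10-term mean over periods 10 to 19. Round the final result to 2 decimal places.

Sum over 9–18: 294 + 514 + 153 + 71 + 223 + 665 + 45 + 500 + 406 + 95 = 2966
Sum over 10–19: 514 + 153 + 71 + 223 + 665 + 45 + 500 + 406 + 95 + 773 = 3445
CMA at t=14 = (2966 + 3445) / (2·10) = 6411 / 20 = 320.55

320.55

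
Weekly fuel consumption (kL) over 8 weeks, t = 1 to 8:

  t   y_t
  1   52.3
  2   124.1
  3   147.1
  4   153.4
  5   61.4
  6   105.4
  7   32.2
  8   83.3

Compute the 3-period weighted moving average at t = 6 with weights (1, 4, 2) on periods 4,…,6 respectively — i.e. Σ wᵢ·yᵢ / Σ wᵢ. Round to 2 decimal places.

Weighted sum: 1·153.4 + 4·61.4 + 2·105.4 = 153.4 + 245.6 + 210.8 = 609.8
Weight total: 1 + 4 + 2 = 7
WMA = 609.8 / 7 = 87.11

87.11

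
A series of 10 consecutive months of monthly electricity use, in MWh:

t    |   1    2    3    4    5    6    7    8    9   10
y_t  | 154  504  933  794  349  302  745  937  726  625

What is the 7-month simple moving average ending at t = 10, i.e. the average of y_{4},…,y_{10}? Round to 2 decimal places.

639.71

Sum of periods 4–10: 794 + 349 + 302 + 745 + 937 + 726 + 625 = 4478
Divide by 7: 4478 / 7 = 639.71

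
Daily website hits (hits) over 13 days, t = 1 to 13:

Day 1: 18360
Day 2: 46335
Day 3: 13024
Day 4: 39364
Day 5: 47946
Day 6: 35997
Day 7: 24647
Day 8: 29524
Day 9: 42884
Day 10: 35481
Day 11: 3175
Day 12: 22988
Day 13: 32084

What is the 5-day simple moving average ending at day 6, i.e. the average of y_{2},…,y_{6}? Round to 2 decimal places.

Sum of periods 2–6: 46335 + 13024 + 39364 + 47946 + 35997 = 182666
Divide by 5: 182666 / 5 = 36533.20

36533.20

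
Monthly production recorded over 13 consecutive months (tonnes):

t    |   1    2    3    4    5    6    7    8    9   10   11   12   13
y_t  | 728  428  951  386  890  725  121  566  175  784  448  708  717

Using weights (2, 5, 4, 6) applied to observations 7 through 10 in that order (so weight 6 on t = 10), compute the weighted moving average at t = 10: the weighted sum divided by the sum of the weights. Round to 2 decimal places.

498.59

Weighted sum: 2·121 + 5·566 + 4·175 + 6·784 = 242 + 2830 + 700 + 4704 = 8476
Weight total: 2 + 5 + 4 + 6 = 17
WMA = 8476 / 17 = 498.59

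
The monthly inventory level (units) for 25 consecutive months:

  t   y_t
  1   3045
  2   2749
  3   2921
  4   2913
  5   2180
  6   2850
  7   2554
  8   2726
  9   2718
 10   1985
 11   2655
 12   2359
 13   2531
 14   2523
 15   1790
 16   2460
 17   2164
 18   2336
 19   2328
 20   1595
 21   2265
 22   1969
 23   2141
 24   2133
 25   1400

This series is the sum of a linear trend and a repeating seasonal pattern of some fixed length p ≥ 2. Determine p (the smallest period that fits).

First differences y_{t+1} − y_t: -296, 172, -8, -733, 670, -296, 172, -8, -733, 670, -296, 172, …
The difference pattern repeats every 5 terms and not for any smaller step, so p = 5.

5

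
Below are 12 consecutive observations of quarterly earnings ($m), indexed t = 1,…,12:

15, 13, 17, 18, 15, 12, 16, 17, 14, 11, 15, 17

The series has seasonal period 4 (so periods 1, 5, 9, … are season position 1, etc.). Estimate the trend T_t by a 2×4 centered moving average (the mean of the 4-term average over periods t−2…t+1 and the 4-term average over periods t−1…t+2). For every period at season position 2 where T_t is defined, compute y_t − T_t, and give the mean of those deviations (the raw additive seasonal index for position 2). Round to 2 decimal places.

-3.19

Season position 2 occurs at t = 6, 10 (where T_t is defined).
t=6: T_6 = 15.1250; y_6 − T_6 = 12 − 15.1250 = -3.1250
t=10: T_10 = 14.2500; y_10 − T_10 = 11 − 14.2500 = -3.2500
Mean deviation: (-3.1250 + -3.2500) / 2 = -3.19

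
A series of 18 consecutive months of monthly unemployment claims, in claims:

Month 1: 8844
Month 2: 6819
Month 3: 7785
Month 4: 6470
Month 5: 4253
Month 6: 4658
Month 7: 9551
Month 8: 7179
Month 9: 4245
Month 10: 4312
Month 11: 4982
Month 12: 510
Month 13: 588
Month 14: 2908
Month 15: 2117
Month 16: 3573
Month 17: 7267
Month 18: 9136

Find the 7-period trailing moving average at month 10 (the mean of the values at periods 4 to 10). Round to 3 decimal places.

5809.714

Sum of periods 4–10: 6470 + 4253 + 4658 + 9551 + 7179 + 4245 + 4312 = 40668
Divide by 7: 40668 / 7 = 5809.714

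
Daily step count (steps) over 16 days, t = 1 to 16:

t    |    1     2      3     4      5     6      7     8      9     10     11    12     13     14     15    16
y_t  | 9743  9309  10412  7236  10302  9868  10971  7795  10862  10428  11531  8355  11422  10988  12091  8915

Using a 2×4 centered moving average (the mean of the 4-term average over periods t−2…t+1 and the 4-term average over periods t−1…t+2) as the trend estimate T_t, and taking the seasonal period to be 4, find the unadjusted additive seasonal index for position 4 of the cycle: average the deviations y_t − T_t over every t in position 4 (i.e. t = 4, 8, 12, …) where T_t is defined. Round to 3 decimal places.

Season position 4 occurs at t = 4, 8, 12 (where T_t is defined).
t=4: T_4 = 9384.62500; y_4 − T_4 = 7236 − 9384.62500 = -2148.62500
t=8: T_8 = 9944.00000; y_8 − T_8 = 7795 − 9944.00000 = -2149.00000
t=12: T_12 = 10504.00000; y_12 − T_12 = 8355 − 10504.00000 = -2149.00000
Mean deviation: (-2148.62500 + -2149.00000 + -2149.00000) / 3 = -2148.875

-2148.875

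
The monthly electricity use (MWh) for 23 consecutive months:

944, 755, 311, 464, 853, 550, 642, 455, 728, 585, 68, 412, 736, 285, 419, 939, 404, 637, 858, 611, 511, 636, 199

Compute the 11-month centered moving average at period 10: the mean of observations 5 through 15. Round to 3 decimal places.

Sum of periods 5–15: 853 + 550 + 642 + 455 + 728 + 585 + 68 + 412 + 736 + 285 + 419 = 5733
Divide by 11: 5733 / 11 = 521.182

521.182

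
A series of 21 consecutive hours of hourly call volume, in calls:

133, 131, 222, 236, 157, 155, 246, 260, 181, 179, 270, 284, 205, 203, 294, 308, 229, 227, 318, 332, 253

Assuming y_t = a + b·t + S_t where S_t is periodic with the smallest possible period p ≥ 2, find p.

First differences y_{t+1} − y_t: -2, 91, 14, -79, -2, 91, 14, -79, -2, 91, …
The difference pattern repeats every 4 terms and not for any smaller step, so p = 4.

4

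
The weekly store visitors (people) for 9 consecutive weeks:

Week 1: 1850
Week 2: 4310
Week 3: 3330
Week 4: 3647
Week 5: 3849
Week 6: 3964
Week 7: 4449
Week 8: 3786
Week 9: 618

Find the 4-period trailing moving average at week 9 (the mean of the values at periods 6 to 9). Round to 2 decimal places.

3204.25

Sum of periods 6–9: 3964 + 4449 + 3786 + 618 = 12817
Divide by 4: 12817 / 4 = 3204.25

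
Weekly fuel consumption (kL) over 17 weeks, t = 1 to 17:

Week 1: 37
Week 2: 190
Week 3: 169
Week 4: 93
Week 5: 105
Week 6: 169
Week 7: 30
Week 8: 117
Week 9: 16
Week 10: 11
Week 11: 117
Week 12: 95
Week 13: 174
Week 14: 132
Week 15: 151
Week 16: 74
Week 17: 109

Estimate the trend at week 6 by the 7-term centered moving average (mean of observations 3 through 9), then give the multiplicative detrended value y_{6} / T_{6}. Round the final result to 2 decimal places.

Trend T_6 = (169 + 93 + 105 + 169 + 30 + 117 + 16) / 7 = 699/7 = 99.8571
Ratio to trend: 169 / 99.8571 = 1.69

1.69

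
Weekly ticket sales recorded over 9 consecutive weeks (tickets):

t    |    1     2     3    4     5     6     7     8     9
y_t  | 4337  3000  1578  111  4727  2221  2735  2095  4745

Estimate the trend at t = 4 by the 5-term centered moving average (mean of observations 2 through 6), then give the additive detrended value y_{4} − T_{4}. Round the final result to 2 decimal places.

-2216.40

Trend T_4 = (3000 + 1578 + 111 + 4727 + 2221) / 5 = 11637/5 = 2327.4000
Detrended value: 111 − 2327.4000 = -2216.40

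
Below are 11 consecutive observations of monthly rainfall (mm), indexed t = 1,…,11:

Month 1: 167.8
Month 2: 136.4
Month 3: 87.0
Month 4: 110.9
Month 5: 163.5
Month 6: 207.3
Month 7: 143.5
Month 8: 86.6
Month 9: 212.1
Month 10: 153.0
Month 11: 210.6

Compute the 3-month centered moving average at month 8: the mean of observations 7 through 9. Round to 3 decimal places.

147.400

Sum of periods 7–9: 143.5 + 86.6 + 212.1 = 442.2
Divide by 3: 442.2 / 3 = 147.400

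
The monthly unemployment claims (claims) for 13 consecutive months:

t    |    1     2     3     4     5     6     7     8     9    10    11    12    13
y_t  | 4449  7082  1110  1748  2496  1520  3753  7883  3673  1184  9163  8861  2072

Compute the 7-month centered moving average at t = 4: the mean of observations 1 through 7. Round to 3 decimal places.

Sum of periods 1–7: 4449 + 7082 + 1110 + 1748 + 2496 + 1520 + 3753 = 22158
Divide by 7: 22158 / 7 = 3165.429

3165.429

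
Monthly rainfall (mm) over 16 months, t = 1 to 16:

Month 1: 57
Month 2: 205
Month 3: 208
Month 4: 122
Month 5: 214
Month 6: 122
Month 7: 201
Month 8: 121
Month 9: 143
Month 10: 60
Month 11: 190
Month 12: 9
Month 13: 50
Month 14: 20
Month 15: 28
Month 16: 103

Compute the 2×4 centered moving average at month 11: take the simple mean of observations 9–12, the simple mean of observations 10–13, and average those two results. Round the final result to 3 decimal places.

Sum over 9–12: 143 + 60 + 190 + 9 = 402
Sum over 10–13: 60 + 190 + 9 + 50 = 309
CMA at t=11 = (402 + 309) / (2·4) = 711 / 8 = 88.875

88.875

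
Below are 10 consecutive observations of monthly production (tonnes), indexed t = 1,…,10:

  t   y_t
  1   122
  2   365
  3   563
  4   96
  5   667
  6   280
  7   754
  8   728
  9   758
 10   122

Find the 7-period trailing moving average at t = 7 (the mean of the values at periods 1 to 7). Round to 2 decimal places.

406.71

Sum of periods 1–7: 122 + 365 + 563 + 96 + 667 + 280 + 754 = 2847
Divide by 7: 2847 / 7 = 406.71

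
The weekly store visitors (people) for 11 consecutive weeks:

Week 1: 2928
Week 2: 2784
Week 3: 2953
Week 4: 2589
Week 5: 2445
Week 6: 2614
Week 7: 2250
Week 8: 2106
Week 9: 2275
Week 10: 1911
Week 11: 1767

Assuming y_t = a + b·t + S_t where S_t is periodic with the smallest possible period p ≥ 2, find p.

3

First differences y_{t+1} − y_t: -144, 169, -364, -144, 169, -364, -144, 169, …
The difference pattern repeats every 3 terms and not for any smaller step, so p = 3.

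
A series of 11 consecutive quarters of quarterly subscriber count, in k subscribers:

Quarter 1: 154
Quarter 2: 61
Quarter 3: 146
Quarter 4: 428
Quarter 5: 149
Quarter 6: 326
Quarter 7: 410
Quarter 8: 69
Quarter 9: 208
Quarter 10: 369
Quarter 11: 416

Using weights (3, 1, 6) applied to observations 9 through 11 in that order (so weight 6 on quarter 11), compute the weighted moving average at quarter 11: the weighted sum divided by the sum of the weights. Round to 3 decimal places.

Weighted sum: 3·208 + 1·369 + 6·416 = 624 + 369 + 2496 = 3489
Weight total: 3 + 1 + 6 = 10
WMA = 3489 / 10 = 348.900

348.900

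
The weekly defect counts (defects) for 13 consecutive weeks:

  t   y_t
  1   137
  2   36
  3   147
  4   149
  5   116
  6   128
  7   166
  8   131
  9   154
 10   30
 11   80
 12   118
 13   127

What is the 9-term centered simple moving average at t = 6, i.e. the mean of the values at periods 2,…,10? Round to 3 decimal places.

Sum of periods 2–10: 36 + 147 + 149 + 116 + 128 + 166 + 131 + 154 + 30 = 1057
Divide by 9: 1057 / 9 = 117.444

117.444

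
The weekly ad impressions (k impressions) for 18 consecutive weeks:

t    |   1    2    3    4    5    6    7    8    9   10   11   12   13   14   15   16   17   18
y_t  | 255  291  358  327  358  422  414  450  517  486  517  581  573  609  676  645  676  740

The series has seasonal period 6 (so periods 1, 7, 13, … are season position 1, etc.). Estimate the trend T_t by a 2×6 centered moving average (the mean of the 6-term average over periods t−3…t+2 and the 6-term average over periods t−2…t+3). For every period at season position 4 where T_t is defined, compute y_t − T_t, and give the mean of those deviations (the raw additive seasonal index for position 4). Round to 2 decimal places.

Season position 4 occurs at t = 4, 10 (where T_t is defined).
t=4: T_4 = 348.4167; y_4 − T_4 = 327 − 348.4167 = -21.4167
t=10: T_10 = 507.4167; y_10 − T_10 = 486 − 507.4167 = -21.4167
Mean deviation: (-21.4167 + -21.4167) / 2 = -21.42

-21.42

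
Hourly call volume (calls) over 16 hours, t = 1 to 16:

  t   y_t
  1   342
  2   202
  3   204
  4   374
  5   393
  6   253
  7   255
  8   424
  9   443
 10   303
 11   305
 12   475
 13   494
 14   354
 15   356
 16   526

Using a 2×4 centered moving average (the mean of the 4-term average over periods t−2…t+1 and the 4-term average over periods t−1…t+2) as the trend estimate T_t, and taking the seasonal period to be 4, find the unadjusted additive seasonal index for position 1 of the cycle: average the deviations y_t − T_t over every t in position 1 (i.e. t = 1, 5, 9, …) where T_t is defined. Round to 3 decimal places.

Season position 1 occurs at t = 5, 9, 13 (where T_t is defined).
t=5: T_5 = 312.37500; y_5 − T_5 = 393 − 312.37500 = 80.62500
t=9: T_9 = 362.50000; y_9 − T_9 = 443 − 362.50000 = 80.50000
t=13: T_13 = 413.37500; y_13 − T_13 = 494 − 413.37500 = 80.62500
Mean deviation: (80.62500 + 80.50000 + 80.62500) / 3 = 80.583

80.583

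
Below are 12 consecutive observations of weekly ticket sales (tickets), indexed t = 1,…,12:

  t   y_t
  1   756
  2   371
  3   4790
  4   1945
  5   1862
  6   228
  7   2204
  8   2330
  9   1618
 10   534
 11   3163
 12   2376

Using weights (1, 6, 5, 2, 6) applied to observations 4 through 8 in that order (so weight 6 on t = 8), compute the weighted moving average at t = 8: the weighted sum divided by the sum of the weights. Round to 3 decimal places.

Weighted sum: 1·1945 + 6·1862 + 5·228 + 2·2204 + 6·2330 = 1945 + 11172 + 1140 + 4408 + 13980 = 32645
Weight total: 1 + 6 + 5 + 2 + 6 = 20
WMA = 32645 / 20 = 1632.250

1632.250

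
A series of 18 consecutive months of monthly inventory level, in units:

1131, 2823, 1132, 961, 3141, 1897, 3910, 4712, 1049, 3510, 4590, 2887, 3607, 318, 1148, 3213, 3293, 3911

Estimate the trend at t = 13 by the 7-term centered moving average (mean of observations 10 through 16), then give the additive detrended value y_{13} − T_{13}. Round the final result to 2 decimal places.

Trend T_13 = (3510 + 4590 + 2887 + 3607 + 318 + 1148 + 3213) / 7 = 19273/7 = 2753.2857
Detrended value: 3607 − 2753.2857 = 853.71

853.71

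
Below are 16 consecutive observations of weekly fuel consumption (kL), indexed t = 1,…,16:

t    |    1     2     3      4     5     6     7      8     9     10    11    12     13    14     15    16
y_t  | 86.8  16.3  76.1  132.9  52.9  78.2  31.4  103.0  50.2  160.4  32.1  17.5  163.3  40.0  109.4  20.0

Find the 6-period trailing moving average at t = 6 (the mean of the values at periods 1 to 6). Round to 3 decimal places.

Sum of periods 1–6: 86.8 + 16.3 + 76.1 + 132.9 + 52.9 + 78.2 = 443.2
Divide by 6: 443.2 / 6 = 73.867

73.867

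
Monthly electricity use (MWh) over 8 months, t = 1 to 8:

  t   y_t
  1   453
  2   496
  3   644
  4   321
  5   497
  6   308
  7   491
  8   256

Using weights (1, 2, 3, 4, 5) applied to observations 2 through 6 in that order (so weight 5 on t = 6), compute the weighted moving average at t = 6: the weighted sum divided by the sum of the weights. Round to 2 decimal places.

418.33

Weighted sum: 1·496 + 2·644 + 3·321 + 4·497 + 5·308 = 496 + 1288 + 963 + 1988 + 1540 = 6275
Weight total: 1 + 2 + 3 + 4 + 5 = 15
WMA = 6275 / 15 = 418.33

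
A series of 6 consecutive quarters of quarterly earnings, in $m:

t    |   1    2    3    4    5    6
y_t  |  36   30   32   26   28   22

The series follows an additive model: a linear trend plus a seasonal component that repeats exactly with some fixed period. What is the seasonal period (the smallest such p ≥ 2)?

First differences y_{t+1} − y_t: -6, 2, -6, 2, -6, …
The difference pattern repeats every 2 terms and not for any smaller step, so p = 2.

2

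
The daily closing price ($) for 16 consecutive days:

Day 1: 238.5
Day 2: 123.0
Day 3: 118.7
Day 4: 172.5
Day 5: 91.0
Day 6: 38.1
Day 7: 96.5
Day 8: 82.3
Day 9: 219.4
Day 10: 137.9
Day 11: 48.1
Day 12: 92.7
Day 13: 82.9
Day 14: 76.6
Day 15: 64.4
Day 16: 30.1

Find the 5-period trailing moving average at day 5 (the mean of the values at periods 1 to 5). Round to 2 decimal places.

148.74

Sum of periods 1–5: 238.5 + 123.0 + 118.7 + 172.5 + 91.0 = 743.7
Divide by 5: 743.7 / 5 = 148.74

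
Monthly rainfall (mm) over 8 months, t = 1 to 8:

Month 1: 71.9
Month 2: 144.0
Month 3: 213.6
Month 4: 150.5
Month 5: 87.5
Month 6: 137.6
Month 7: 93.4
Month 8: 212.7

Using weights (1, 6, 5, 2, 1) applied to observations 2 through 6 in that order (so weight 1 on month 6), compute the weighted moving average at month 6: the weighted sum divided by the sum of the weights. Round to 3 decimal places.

166.047

Weighted sum: 1·144.0 + 6·213.6 + 5·150.5 + 2·87.5 + 1·137.6 = 144.0 + 1281.6 + 752.5 + 175.0 + 137.6 = 2490.7
Weight total: 1 + 6 + 5 + 2 + 1 = 15
WMA = 2490.7 / 15 = 166.047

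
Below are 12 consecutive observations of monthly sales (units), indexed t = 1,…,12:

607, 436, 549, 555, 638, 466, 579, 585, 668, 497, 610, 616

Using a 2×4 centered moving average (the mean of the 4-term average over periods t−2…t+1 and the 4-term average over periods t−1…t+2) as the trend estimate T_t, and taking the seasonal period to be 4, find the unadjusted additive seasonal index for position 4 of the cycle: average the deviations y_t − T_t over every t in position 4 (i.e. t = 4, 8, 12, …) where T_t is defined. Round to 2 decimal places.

Season position 4 occurs at t = 4, 8 (where T_t is defined).
t=4: T_4 = 548.2500; y_4 − T_4 = 555 − 548.2500 = 6.7500
t=8: T_8 = 578.3750; y_8 − T_8 = 585 − 578.3750 = 6.6250
Mean deviation: (6.7500 + 6.6250) / 2 = 6.69

6.69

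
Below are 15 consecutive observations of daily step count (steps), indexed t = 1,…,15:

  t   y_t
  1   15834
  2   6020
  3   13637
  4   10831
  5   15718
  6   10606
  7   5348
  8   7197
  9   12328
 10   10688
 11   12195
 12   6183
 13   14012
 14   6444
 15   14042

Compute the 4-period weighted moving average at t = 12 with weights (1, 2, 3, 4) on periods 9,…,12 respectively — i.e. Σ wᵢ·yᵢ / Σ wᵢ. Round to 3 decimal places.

Weighted sum: 1·12328 + 2·10688 + 3·12195 + 4·6183 = 12328 + 21376 + 36585 + 24732 = 95021
Weight total: 1 + 2 + 3 + 4 = 10
WMA = 95021 / 10 = 9502.100

9502.100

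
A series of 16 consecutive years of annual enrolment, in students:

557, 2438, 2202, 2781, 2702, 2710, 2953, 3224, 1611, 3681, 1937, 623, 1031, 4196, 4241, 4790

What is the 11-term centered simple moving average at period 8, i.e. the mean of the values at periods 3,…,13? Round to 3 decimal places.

2314.091

Sum of periods 3–13: 2202 + 2781 + 2702 + 2710 + 2953 + 3224 + 1611 + 3681 + 1937 + 623 + 1031 = 25455
Divide by 11: 25455 / 11 = 2314.091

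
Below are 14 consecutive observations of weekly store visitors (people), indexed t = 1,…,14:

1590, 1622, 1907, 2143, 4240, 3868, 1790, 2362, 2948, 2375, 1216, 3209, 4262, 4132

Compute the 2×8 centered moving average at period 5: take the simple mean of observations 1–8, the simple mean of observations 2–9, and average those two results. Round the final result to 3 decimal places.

2525.125

Sum over 1–8: 1590 + 1622 + 1907 + 2143 + 4240 + 3868 + 1790 + 2362 = 19522
Sum over 2–9: 1622 + 1907 + 2143 + 4240 + 3868 + 1790 + 2362 + 2948 = 20880
CMA at t=5 = (19522 + 20880) / (2·8) = 40402 / 16 = 2525.125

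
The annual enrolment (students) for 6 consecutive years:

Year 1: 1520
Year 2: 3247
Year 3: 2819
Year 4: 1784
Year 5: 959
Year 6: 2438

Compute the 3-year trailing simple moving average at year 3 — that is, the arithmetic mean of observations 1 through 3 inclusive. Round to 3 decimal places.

Sum of periods 1–3: 1520 + 3247 + 2819 = 7586
Divide by 3: 7586 / 3 = 2528.667

2528.667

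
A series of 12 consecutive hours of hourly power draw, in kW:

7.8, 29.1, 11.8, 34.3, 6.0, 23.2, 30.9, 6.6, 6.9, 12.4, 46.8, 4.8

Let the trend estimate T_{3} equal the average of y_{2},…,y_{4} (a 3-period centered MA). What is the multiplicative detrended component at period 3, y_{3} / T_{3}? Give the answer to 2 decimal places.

Trend T_3 = (29.1 + 11.8 + 34.3) / 3 = 75.2/3 = 25.0667
Ratio to trend: 11.8 / 25.0667 = 0.47

0.47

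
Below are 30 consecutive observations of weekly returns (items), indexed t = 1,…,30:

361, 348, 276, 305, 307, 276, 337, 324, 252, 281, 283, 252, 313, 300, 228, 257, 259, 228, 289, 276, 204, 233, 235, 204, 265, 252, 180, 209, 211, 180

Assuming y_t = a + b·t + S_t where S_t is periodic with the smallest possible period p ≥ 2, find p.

First differences y_{t+1} − y_t: -13, -72, 29, 2, -31, 61, -13, -72, 29, 2, -31, 61, -13, -72, …
The difference pattern repeats every 6 terms and not for any smaller step, so p = 6.

6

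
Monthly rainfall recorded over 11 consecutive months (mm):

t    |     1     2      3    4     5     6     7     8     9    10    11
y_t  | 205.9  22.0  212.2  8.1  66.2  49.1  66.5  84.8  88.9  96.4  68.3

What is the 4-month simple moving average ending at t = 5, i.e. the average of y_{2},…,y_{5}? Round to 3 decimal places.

Sum of periods 2–5: 22.0 + 212.2 + 8.1 + 66.2 = 308.5
Divide by 4: 308.5 / 4 = 77.125

77.125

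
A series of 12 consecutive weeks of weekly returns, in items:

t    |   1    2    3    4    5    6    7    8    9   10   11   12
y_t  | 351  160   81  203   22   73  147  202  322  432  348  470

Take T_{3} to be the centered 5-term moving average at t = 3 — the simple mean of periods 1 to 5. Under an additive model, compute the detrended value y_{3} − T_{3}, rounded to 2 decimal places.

-82.40

Trend T_3 = (351 + 160 + 81 + 203 + 22) / 5 = 817/5 = 163.4000
Detrended value: 81 − 163.4000 = -82.40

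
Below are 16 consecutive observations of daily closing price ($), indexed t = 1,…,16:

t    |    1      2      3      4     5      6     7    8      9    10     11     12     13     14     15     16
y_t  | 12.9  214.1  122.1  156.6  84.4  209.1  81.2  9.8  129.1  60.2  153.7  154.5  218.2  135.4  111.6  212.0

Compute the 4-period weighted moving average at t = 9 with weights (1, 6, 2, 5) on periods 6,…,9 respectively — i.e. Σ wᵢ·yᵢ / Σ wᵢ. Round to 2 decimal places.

97.24

Weighted sum: 1·209.1 + 6·81.2 + 2·9.8 + 5·129.1 = 209.1 + 487.2 + 19.6 + 645.5 = 1361.4
Weight total: 1 + 6 + 2 + 5 = 14
WMA = 1361.4 / 14 = 97.24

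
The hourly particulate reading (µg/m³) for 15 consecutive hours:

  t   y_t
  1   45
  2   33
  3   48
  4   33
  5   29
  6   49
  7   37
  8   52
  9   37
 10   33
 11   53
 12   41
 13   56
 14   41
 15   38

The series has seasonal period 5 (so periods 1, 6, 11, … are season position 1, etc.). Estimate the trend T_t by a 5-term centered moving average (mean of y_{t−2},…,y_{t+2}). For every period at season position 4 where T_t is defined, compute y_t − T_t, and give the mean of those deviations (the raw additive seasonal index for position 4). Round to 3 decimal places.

Season position 4 occurs at t = 4, 9 (where T_t is defined).
t=4: T_4 = 38.40000; y_4 − T_4 = 33 − 38.40000 = -5.40000
t=9: T_9 = 42.40000; y_9 − T_9 = 37 − 42.40000 = -5.40000
Mean deviation: (-5.40000 + -5.40000) / 2 = -5.400

-5.400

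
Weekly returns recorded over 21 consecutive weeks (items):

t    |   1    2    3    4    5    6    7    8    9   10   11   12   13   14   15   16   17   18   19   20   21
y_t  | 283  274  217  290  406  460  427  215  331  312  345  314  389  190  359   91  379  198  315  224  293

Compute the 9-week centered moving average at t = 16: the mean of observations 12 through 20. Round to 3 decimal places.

Sum of periods 12–20: 314 + 389 + 190 + 359 + 91 + 379 + 198 + 315 + 224 = 2459
Divide by 9: 2459 / 9 = 273.222

273.222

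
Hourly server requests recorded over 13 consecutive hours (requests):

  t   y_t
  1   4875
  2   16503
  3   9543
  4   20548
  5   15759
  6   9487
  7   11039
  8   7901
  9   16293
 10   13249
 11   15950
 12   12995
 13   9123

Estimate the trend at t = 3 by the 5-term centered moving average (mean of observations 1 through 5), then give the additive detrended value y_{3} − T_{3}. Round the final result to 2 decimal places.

Trend T_3 = (4875 + 16503 + 9543 + 20548 + 15759) / 5 = 67228/5 = 13445.6000
Detrended value: 9543 − 13445.6000 = -3902.60

-3902.60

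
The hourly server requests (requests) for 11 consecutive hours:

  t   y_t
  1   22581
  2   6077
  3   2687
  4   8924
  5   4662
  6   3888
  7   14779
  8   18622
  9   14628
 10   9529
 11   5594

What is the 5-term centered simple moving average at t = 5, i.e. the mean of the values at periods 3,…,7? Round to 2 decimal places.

6988.00

Sum of periods 3–7: 2687 + 8924 + 4662 + 3888 + 14779 = 34940
Divide by 5: 34940 / 5 = 6988.00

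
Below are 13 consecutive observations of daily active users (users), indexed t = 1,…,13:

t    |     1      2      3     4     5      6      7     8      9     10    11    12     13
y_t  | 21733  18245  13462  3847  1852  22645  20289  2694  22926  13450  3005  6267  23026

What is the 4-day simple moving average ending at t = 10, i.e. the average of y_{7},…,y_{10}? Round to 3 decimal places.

14839.750

Sum of periods 7–10: 20289 + 2694 + 22926 + 13450 = 59359
Divide by 4: 59359 / 4 = 14839.750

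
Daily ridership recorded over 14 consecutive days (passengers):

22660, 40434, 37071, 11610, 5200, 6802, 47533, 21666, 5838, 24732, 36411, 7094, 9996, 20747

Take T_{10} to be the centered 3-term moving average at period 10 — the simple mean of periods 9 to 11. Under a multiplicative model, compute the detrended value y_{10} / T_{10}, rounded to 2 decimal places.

1.11

Trend T_10 = (5838 + 24732 + 36411) / 3 = 66981/3 = 22327.0000
Ratio to trend: 24732 / 22327.0000 = 1.11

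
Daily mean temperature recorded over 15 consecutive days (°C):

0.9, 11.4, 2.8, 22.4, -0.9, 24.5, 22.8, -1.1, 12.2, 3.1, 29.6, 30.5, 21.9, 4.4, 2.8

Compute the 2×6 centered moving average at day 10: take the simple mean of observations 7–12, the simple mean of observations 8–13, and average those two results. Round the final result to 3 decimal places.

16.108

Sum over 7–12: 22.8 + (-1.1) + 12.2 + 3.1 + 29.6 + 30.5 = 97.1
Sum over 8–13: (-1.1) + 12.2 + 3.1 + 29.6 + 30.5 + 21.9 = 96.2
CMA at t=10 = (97.1 + 96.2) / (2·6) = 193.3 / 12 = 16.108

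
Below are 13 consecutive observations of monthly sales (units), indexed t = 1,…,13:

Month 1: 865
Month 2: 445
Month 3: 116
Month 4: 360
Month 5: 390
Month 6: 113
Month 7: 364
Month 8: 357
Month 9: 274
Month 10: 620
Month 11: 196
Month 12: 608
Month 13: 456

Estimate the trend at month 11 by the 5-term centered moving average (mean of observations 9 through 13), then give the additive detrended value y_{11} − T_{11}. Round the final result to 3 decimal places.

-234.800

Trend T_11 = (274 + 620 + 196 + 608 + 456) / 5 = 2154/5 = 430.80000
Detrended value: 196 − 430.80000 = -234.800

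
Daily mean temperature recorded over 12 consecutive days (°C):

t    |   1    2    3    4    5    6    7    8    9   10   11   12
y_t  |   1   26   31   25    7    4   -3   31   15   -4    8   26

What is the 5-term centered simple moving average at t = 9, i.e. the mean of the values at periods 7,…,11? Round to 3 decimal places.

9.400

Sum of periods 7–11: (-3) + 31 + 15 + (-4) + 8 = 47
Divide by 5: 47 / 5 = 9.400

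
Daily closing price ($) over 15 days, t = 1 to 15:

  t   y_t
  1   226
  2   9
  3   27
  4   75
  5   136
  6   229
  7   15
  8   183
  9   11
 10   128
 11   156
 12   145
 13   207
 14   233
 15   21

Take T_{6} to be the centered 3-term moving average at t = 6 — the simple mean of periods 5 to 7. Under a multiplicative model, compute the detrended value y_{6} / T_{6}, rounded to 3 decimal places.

1.808

Trend T_6 = (136 + 229 + 15) / 3 = 380/3 = 126.66667
Ratio to trend: 229 / 126.66667 = 1.808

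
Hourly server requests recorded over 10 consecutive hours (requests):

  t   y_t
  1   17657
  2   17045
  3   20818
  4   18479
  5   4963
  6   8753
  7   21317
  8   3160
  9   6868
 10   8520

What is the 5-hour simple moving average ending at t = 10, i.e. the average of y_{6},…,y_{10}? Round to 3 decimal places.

9723.600

Sum of periods 6–10: 8753 + 21317 + 3160 + 6868 + 8520 = 48618
Divide by 5: 48618 / 5 = 9723.600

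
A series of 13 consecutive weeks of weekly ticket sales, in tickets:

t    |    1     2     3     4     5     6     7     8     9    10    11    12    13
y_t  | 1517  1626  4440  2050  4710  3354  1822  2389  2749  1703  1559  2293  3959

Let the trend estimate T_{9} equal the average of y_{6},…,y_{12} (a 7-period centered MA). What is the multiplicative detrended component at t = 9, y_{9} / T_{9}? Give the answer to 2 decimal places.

Trend T_9 = (3354 + 1822 + 2389 + 2749 + 1703 + 1559 + 2293) / 7 = 15869/7 = 2267.0000
Ratio to trend: 2749 / 2267.0000 = 1.21

1.21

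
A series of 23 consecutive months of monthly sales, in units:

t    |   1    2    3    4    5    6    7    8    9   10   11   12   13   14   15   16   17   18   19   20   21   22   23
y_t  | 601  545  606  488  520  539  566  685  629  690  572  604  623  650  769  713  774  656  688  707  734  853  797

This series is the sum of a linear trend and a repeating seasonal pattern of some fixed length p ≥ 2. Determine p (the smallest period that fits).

First differences y_{t+1} − y_t: -56, 61, -118, 32, 19, 27, 119, -56, 61, -118, 32, 19, 27, 119, -56, 61, …
The difference pattern repeats every 7 terms and not for any smaller step, so p = 7.

7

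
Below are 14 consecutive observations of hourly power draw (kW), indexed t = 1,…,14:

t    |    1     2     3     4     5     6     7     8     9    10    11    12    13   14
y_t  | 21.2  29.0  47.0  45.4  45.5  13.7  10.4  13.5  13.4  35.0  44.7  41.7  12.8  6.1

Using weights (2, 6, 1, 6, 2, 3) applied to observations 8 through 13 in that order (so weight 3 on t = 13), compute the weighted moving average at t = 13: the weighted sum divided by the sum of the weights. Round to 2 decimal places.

26.62

Weighted sum: 2·13.5 + 6·13.4 + 1·35.0 + 6·44.7 + 2·41.7 + 3·12.8 = 27.0 + 80.4 + 35.0 + 268.2 + 83.4 + 38.4 = 532.4
Weight total: 2 + 6 + 1 + 6 + 2 + 3 = 20
WMA = 532.4 / 20 = 26.62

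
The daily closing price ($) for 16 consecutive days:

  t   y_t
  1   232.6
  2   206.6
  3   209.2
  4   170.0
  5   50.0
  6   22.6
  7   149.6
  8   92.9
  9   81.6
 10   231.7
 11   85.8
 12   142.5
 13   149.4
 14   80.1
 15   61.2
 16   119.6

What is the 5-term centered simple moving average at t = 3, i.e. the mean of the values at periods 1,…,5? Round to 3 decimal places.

173.680

Sum of periods 1–5: 232.6 + 206.6 + 209.2 + 170.0 + 50.0 = 868.4
Divide by 5: 868.4 / 5 = 173.680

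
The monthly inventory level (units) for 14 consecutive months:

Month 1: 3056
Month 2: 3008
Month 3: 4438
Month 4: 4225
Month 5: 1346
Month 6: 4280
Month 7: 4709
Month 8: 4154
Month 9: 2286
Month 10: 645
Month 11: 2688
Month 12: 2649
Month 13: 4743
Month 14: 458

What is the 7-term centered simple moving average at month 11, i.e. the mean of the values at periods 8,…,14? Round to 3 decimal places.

2517.571

Sum of periods 8–14: 4154 + 2286 + 645 + 2688 + 2649 + 4743 + 458 = 17623
Divide by 7: 17623 / 7 = 2517.571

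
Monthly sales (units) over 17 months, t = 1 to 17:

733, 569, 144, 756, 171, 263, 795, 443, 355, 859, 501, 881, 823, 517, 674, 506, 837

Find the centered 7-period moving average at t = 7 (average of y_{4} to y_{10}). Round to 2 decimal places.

Sum of periods 4–10: 756 + 171 + 263 + 795 + 443 + 355 + 859 = 3642
Divide by 7: 3642 / 7 = 520.29

520.29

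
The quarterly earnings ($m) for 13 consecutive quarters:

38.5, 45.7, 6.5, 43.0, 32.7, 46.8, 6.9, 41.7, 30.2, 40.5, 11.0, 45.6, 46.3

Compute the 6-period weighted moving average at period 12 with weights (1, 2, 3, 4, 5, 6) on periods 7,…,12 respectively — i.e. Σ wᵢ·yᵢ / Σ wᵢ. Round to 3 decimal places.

Weighted sum: 1·6.9 + 2·41.7 + 3·30.2 + 4·40.5 + 5·11.0 + 6·45.6 = 6.9 + 83.4 + 90.6 + 162.0 + 55.0 + 273.6 = 671.5
Weight total: 1 + 2 + 3 + 4 + 5 + 6 = 21
WMA = 671.5 / 21 = 31.976

31.976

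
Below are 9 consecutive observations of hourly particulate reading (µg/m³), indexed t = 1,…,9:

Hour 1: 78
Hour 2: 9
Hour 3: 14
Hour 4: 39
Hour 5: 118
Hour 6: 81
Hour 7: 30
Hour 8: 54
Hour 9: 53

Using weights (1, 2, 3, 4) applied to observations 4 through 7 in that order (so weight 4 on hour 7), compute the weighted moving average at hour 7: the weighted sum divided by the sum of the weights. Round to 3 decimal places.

Weighted sum: 1·39 + 2·118 + 3·81 + 4·30 = 39 + 236 + 243 + 120 = 638
Weight total: 1 + 2 + 3 + 4 = 10
WMA = 638 / 10 = 63.800

63.800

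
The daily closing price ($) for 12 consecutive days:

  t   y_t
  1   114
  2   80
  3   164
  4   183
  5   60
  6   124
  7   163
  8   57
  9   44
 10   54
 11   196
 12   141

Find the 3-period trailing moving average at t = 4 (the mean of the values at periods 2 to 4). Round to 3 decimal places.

Sum of periods 2–4: 80 + 164 + 183 = 427
Divide by 3: 427 / 3 = 142.333

142.333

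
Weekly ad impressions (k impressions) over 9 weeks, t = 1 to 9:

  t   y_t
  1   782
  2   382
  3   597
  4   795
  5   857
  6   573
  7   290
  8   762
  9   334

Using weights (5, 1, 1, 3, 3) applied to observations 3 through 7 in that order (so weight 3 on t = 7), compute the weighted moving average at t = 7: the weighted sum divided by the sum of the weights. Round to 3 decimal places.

Weighted sum: 5·597 + 1·795 + 1·857 + 3·573 + 3·290 = 2985 + 795 + 857 + 1719 + 870 = 7226
Weight total: 5 + 1 + 1 + 3 + 3 = 13
WMA = 7226 / 13 = 555.846

555.846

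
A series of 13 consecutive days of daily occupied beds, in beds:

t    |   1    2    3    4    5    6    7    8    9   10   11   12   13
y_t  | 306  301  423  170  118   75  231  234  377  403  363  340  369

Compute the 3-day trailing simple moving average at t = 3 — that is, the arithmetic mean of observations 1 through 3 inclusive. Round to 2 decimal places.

Sum of periods 1–3: 306 + 301 + 423 = 1030
Divide by 3: 1030 / 3 = 343.33

343.33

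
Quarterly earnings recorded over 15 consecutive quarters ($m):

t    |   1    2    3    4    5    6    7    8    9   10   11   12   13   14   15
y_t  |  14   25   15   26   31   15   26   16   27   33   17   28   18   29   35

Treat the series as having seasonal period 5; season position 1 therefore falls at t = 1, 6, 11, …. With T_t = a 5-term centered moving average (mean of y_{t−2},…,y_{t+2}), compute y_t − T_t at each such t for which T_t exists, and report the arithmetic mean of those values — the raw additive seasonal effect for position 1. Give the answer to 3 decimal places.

Season position 1 occurs at t = 6, 11 (where T_t is defined).
t=6: T_6 = 22.80000; y_6 − T_6 = 15 − 22.80000 = -7.80000
t=11: T_11 = 24.60000; y_11 − T_11 = 17 − 24.60000 = -7.60000
Mean deviation: (-7.80000 + -7.60000) / 2 = -7.700

-7.700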